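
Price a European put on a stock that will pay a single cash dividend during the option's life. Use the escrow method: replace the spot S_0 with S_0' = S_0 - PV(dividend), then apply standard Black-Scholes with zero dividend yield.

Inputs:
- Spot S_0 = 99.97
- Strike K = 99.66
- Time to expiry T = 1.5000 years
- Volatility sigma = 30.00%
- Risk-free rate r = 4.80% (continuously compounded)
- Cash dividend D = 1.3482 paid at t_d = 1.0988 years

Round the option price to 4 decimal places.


Answer: Price = 11.1714

Derivation:
PV(D) = D * exp(-r * t_d) = 1.3482 * 0.94862435 = 1.27893534
S_0' = S_0 - PV(D) = 99.9700 - 1.27893534 = 98.69106466
d1 = (ln(S_0'/K) + (r + sigma^2/2)*T) / (sigma*sqrt(T)) = 0.35308039
d2 = d1 - sigma*sqrt(T) = -0.01434307
exp(-rT) = 0.93053090
N(-d1) = 0.36201409; N(-d2) = 0.50572186
P = K * exp(-rT) * N(-d2) - S_0' * N(-d1) = 99.6600 * 0.93053090 * 0.50572186 - 98.69106466 * 0.36201409 = 11.1714


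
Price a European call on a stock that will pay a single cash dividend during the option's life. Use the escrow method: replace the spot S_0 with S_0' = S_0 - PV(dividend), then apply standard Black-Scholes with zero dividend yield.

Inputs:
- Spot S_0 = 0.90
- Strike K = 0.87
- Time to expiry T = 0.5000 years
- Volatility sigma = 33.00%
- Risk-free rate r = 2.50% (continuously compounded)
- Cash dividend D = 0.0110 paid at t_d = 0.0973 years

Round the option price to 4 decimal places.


Answer: Price = 0.0970

Derivation:
PV(D) = D * exp(-r * t_d) = 0.0110 * 0.99757046 = 0.01097328
S_0' = S_0 - PV(D) = 0.9000 - 0.01097328 = 0.88902672
d1 = (ln(S_0'/K) + (r + sigma^2/2)*T) / (sigma*sqrt(T)) = 0.26295409
d2 = d1 - sigma*sqrt(T) = 0.02960885
exp(-rT) = 0.98757780
N(d1) = 0.60370702; N(d2) = 0.51181050
C = S_0' * N(d1) - K * exp(-rT) * N(d2) = 0.88902672 * 0.60370702 - 0.8700 * 0.98757780 * 0.51181050 = 0.0970


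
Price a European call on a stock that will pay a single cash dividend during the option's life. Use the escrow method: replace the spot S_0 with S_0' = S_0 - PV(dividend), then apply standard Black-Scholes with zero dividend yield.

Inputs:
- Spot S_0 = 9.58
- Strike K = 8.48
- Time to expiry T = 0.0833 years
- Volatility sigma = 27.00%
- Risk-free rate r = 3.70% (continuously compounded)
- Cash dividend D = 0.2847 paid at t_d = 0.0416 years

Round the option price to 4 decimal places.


Answer: Price = 0.8791

Derivation:
PV(D) = D * exp(-r * t_d) = 0.2847 * 0.99846198 = 0.28426213
S_0' = S_0 - PV(D) = 9.5800 - 0.28426213 = 9.29573787
d1 = (ln(S_0'/K) + (r + sigma^2/2)*T) / (sigma*sqrt(T)) = 1.25712935
d2 = d1 - sigma*sqrt(T) = 1.17920265
exp(-rT) = 0.99692264
N(d1) = 0.89564660; N(d2) = 0.88084126
C = S_0' * N(d1) - K * exp(-rT) * N(d2) = 9.29573787 * 0.89564660 - 8.4800 * 0.99692264 * 0.88084126 = 0.8791


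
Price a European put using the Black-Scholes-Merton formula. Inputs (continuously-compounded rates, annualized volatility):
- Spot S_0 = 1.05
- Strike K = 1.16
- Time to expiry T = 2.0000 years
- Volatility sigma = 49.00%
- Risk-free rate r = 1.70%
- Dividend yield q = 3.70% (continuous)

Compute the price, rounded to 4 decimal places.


Answer: Price = 0.3626

Derivation:
d1 = (ln(S/K) + (r - q + 0.5*sigma^2) * T) / (sigma * sqrt(T)) = 0.14498598
d2 = d1 - sigma * sqrt(T) = -0.54797866
exp(-rT) = 0.96657150; exp(-qT) = 0.92867169
P = K * exp(-rT) * N(-d2) - S_0 * exp(-qT) * N(-d1)
N(-d1) = 0.44236097; N(-d2) = 0.70814672
P = 1.1600 * 0.96657150 * 0.70814672 - 1.0500 * 0.92867169 * 0.44236097 = 0.3626


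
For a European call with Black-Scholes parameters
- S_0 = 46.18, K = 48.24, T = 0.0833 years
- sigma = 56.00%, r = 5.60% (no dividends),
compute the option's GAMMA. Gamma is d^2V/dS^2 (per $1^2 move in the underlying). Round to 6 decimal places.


d1 = -0.1603427054; d2 = -0.3219684459
phi(d1) = 0.3938467421; exp(-qT) = 1.0000000000; exp(-rT) = 0.9953460633
Gamma = exp(-qT) * phi(d1) / (S * sigma * sqrt(T)) = 1.0000000000 * 0.3938467421 / (46.1800 * 0.5600 * 0.2886173938) = 0.052767

Answer: Gamma = 0.052767


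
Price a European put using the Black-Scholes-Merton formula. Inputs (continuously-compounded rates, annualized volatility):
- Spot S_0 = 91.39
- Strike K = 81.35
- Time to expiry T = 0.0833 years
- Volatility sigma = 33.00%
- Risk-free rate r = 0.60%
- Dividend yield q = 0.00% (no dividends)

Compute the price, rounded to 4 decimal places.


Answer: Price = 0.4352

Derivation:
d1 = (ln(S/K) + (r - q + 0.5*sigma^2) * T) / (sigma * sqrt(T)) = 1.27473695
d2 = d1 - sigma * sqrt(T) = 1.17949321
exp(-rT) = 0.99950032; exp(-qT) = 1.00000000
P = K * exp(-rT) * N(-d2) - S_0 * exp(-qT) * N(-d1)
N(-d1) = 0.10120118; N(-d2) = 0.11910092
P = 81.3500 * 0.99950032 * 0.11910092 - 91.3900 * 1.00000000 * 0.10120118 = 0.4352


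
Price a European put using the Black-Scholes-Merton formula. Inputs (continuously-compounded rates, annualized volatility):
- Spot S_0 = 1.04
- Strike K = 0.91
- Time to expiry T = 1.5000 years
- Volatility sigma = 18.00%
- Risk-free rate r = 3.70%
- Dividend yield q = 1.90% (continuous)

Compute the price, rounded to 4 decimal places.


d1 = (ln(S/K) + (r - q + 0.5*sigma^2) * T) / (sigma * sqrt(T)) = 0.83841222
d2 = d1 - sigma * sqrt(T) = 0.61795815
exp(-rT) = 0.94601202; exp(-qT) = 0.97190229
P = K * exp(-rT) * N(-d2) - S_0 * exp(-qT) * N(-d1)
N(-d1) = 0.20089961; N(-d2) = 0.26830146
P = 0.9100 * 0.94601202 * 0.26830146 - 1.0400 * 0.97190229 * 0.20089961 = 0.0279

Answer: Price = 0.0279


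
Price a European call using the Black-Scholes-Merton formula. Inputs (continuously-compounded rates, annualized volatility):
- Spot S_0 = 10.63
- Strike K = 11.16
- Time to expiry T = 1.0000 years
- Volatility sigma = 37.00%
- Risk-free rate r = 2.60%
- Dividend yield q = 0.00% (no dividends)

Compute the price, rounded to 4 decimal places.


d1 = (ln(S/K) + (r - q + 0.5*sigma^2) * T) / (sigma * sqrt(T)) = 0.12376820
d2 = d1 - sigma * sqrt(T) = -0.24623180
exp(-rT) = 0.97433509; exp(-qT) = 1.00000000
C = S_0 * exp(-qT) * N(d1) - K * exp(-rT) * N(d2)
N(d1) = 0.54925060; N(d2) = 0.40275140
C = 10.6300 * 1.00000000 * 0.54925060 - 11.1600 * 0.97433509 * 0.40275140 = 1.4592

Answer: Price = 1.4592


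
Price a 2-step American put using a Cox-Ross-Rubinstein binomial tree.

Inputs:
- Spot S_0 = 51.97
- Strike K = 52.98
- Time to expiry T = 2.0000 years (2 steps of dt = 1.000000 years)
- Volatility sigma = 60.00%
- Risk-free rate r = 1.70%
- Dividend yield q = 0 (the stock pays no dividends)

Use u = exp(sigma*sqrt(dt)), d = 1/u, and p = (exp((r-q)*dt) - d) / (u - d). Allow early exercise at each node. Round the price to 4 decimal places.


dt = T/N = 1.000000
u = exp(sigma*sqrt(dt)) = 1.822119; d = 1/u = 0.548812
p = (exp((r-q)*dt) - d) / (u - d) = 0.367809
Discount per step: exp(-r*dt) = 0.983144
Stock lattice S(k, i) with i counting down-moves:
  k=0: S(0,0) = 51.9700
  k=1: S(1,0) = 94.6955; S(1,1) = 28.5217
  k=2: S(2,0) = 172.5465; S(2,1) = 51.9700; S(2,2) = 15.6531
Terminal payoffs V(N, i) = max(K - S_T, 0):
  V(2,0) = 0.000000; V(2,1) = 1.010000; V(2,2) = 37.326937
Backward induction: V(k, i) = exp(-r*dt) * [p * V(k+1, i) + (1-p) * V(k+1, i+1)]; then take max(V_cont, immediate exercise) for American.
  V(1,0) = exp(-r*dt) * [p*0.000000 + (1-p)*1.010000] = 0.627750; exercise = 0.000000; V(1,0) = max -> 0.627750
  V(1,1) = exp(-r*dt) * [p*1.010000 + (1-p)*37.326937] = 23.565212; exercise = 24.458259; V(1,1) = max -> 24.458259
  V(0,0) = exp(-r*dt) * [p*0.627750 + (1-p)*24.458259] = 15.428657; exercise = 1.010000; V(0,0) = max -> 15.428657

Answer: Price = V(0,0) = 15.4287


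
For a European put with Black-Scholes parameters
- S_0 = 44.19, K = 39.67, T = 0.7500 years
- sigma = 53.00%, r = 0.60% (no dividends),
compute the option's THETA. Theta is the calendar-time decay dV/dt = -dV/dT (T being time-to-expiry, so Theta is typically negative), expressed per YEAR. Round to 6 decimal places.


Answer: Theta = -4.703364

Derivation:
d1 = 0.4743875495; d2 = 0.0153940855
phi(d1) = 0.3564860014; exp(-qT) = 1.0000000000; exp(-rT) = 0.9955101098
Theta = -S*exp(-qT)*phi(d1)*sigma/(2*sqrt(T)) + r*K*exp(-rT)*N(-d2) - q*S*exp(-qT)*N(-d1)
N(-d1) = 0.3176117850; N(-d2) = 0.4938588910; sqrt(T) = 0.8660254038
Term 1 = -44.1900 * 1.0000000000 * 0.3564860014 * 0.5300 / (2 * 0.8660254038) = -4.8203849774
Term 2 = 0.0060 * 39.6700 * 0.9955101098 * 0.4938588910 = 0.1170205143
Term 3 = 0 (no dividend yield, q = 0)
Theta = -4.8203849774 + (0.1170205143) + (0.0000000000) = -4.703364


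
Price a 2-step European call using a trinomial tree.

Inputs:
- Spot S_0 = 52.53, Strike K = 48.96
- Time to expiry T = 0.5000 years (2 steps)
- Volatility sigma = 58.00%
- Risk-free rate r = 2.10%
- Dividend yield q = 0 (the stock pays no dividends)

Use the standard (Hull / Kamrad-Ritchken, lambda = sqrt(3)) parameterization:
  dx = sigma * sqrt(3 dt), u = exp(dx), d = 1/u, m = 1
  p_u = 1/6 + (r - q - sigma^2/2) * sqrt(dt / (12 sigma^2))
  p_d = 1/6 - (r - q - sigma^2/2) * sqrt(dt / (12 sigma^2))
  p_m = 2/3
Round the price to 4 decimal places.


Answer: Price = V(0,0) = 9.8311

Derivation:
dt = T/N = 0.250000; dx = sigma*sqrt(3*dt) = 0.502295
u = exp(dx) = 1.652509; d = 1/u = 0.605140
p_u = 0.130035, p_m = 0.666667, p_d = 0.203299
Discount per step: exp(-r*dt) = 0.994764
Stock lattice S(k, j) with j the centered position index:
  k=0: S(0,+0) = 52.5300
  k=1: S(1,-1) = 31.7880; S(1,+0) = 52.5300; S(1,+1) = 86.8063
  k=2: S(2,-2) = 19.2362; S(2,-1) = 31.7880; S(2,+0) = 52.5300; S(2,+1) = 86.8063; S(2,+2) = 143.4482
Terminal payoffs V(N, j) = max(S_T - K, 0):
  V(2,-2) = 0.000000; V(2,-1) = 0.000000; V(2,+0) = 3.570000; V(2,+1) = 37.846297; V(2,+2) = 94.488187
Backward induction: V(k, j) = exp(-r*dt) * [p_u * V(k+1, j+1) + p_m * V(k+1, j) + p_d * V(k+1, j-1)]
  V(1,-1) = exp(-r*dt) * [p_u*3.570000 + p_m*0.000000 + p_d*0.000000] = 0.461793
  V(1,+0) = exp(-r*dt) * [p_u*37.846297 + p_m*3.570000 + p_d*0.000000] = 7.263104
  V(1,+1) = exp(-r*dt) * [p_u*94.488187 + p_m*37.846297 + p_d*3.570000] = 38.043140
  V(0,+0) = exp(-r*dt) * [p_u*38.043140 + p_m*7.263104 + p_d*0.461793] = 9.831134


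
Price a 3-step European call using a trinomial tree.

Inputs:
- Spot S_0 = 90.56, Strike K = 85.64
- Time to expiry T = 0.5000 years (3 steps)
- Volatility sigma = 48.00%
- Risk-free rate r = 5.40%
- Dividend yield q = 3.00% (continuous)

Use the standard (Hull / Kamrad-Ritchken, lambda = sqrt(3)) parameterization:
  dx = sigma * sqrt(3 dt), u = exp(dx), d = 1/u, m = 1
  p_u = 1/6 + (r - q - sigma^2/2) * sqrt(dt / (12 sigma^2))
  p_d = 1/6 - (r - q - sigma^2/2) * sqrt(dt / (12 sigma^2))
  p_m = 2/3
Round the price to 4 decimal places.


dt = T/N = 0.166667; dx = sigma*sqrt(3*dt) = 0.339411
u = exp(dx) = 1.404121; d = 1/u = 0.712189
p_u = 0.144275, p_m = 0.666667, p_d = 0.189058
Discount per step: exp(-r*dt) = 0.991040
Stock lattice S(k, j) with j the centered position index:
  k=0: S(0,+0) = 90.5600
  k=1: S(1,-1) = 64.4959; S(1,+0) = 90.5600; S(1,+1) = 127.1572
  k=2: S(2,-2) = 45.9333; S(2,-1) = 64.4959; S(2,+0) = 90.5600; S(2,+1) = 127.1572; S(2,+2) = 178.5440
  k=3: S(3,-3) = 32.7132; S(3,-2) = 45.9333; S(3,-1) = 64.4959; S(3,+0) = 90.5600; S(3,+1) = 127.1572; S(3,+2) = 178.5440; S(3,+3) = 250.6973
Terminal payoffs V(N, j) = max(S_T - K, 0):
  V(3,-3) = 0.000000; V(3,-2) = 0.000000; V(3,-1) = 0.000000; V(3,+0) = 4.920000; V(3,+1) = 41.517169; V(3,+2) = 92.904010; V(3,+3) = 165.057336
Backward induction: V(k, j) = exp(-r*dt) * [p_u * V(k+1, j+1) + p_m * V(k+1, j) + p_d * V(k+1, j-1)]
  V(2,-2) = exp(-r*dt) * [p_u*0.000000 + p_m*0.000000 + p_d*0.000000] = 0.000000
  V(2,-1) = exp(-r*dt) * [p_u*4.920000 + p_m*0.000000 + p_d*0.000000] = 0.703473
  V(2,+0) = exp(-r*dt) * [p_u*41.517169 + p_m*4.920000 + p_d*0.000000] = 9.186833
  V(2,+1) = exp(-r*dt) * [p_u*92.904010 + p_m*41.517169 + p_d*4.920000] = 41.635590
  V(2,+2) = exp(-r*dt) * [p_u*165.057336 + p_m*92.904010 + p_d*41.517169] = 92.760205
  V(1,-1) = exp(-r*dt) * [p_u*9.186833 + p_m*0.703473 + p_d*0.000000] = 1.778335
  V(1,+0) = exp(-r*dt) * [p_u*41.635590 + p_m*9.186833 + p_d*0.703473] = 12.154640
  V(1,+1) = exp(-r*dt) * [p_u*92.760205 + p_m*41.635590 + p_d*9.186833] = 42.492721
  V(0,+0) = exp(-r*dt) * [p_u*42.492721 + p_m*12.154640 + p_d*1.778335] = 14.439396

Answer: Price = V(0,0) = 14.4394


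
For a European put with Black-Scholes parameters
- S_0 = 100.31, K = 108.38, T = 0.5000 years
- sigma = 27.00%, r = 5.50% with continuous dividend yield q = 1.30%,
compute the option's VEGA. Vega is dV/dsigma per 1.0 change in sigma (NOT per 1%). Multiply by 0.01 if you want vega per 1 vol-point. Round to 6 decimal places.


d1 = -0.1998397909; d2 = -0.3907586218
phi(d1) = 0.3910552189; exp(-qT) = 0.9935210793; exp(-rT) = 0.9728746826
Vega = S * exp(-qT) * phi(d1) * sqrt(T) = 100.3100 * 0.9935210793 * 0.3910552189 * 0.7071067812 = 27.557791

Answer: Vega = 27.557791


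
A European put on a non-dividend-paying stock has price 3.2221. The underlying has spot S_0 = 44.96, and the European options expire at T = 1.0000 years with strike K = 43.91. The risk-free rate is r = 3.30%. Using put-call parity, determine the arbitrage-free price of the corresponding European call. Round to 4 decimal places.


Answer: Call price = 5.6975

Derivation:
Put-call parity: C - P = S_0 * exp(-qT) - K * exp(-rT).
S_0 * exp(-qT) = 44.9600 * 1.00000000 = 44.96000000
K * exp(-rT) = 43.9100 * 0.96753856 = 42.48461815
C = P + S*exp(-qT) - K*exp(-rT)
C = 3.2221 + 44.96000000 - 42.48461815 = 5.6975


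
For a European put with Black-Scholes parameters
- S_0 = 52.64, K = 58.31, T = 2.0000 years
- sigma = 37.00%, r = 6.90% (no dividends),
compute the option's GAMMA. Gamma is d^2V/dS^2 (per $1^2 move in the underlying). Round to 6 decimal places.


d1 = 0.3298608831; d2 = -0.1933981350
phi(d1) = 0.3778180176; exp(-qT) = 1.0000000000; exp(-rT) = 0.8710986917
Gamma = exp(-qT) * phi(d1) / (S * sigma * sqrt(T)) = 1.0000000000 * 0.3778180176 / (52.6400 * 0.3700 * 1.4142135624) = 0.013717

Answer: Gamma = 0.013717


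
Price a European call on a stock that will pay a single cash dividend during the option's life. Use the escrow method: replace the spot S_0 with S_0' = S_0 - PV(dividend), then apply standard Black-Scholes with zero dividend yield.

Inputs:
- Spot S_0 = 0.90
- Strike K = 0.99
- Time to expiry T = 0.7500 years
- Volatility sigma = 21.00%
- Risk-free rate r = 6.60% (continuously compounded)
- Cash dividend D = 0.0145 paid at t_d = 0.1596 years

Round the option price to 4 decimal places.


Answer: Price = 0.0417

Derivation:
PV(D) = D * exp(-r * t_d) = 0.0145 * 0.98952168 = 0.01434806
S_0' = S_0 - PV(D) = 0.9000 - 0.01434806 = 0.88565194
d1 = (ln(S_0'/K) + (r + sigma^2/2)*T) / (sigma*sqrt(T)) = -0.24932414
d2 = d1 - sigma*sqrt(T) = -0.43118948
exp(-rT) = 0.95170516
N(d1) = 0.40155503; N(d2) = 0.33316530
C = S_0' * N(d1) - K * exp(-rT) * N(d2) = 0.88565194 * 0.40155503 - 0.9900 * 0.95170516 * 0.33316530 = 0.0417


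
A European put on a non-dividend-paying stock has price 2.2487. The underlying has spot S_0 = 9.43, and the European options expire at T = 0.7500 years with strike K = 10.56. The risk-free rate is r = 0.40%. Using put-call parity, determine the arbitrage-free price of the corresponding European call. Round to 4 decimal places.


Put-call parity: C - P = S_0 * exp(-qT) - K * exp(-rT).
S_0 * exp(-qT) = 9.4300 * 1.00000000 = 9.43000000
K * exp(-rT) = 10.5600 * 0.99700450 = 10.52836747
C = P + S*exp(-qT) - K*exp(-rT)
C = 2.2487 + 9.43000000 - 10.52836747 = 1.1503

Answer: Call price = 1.1503


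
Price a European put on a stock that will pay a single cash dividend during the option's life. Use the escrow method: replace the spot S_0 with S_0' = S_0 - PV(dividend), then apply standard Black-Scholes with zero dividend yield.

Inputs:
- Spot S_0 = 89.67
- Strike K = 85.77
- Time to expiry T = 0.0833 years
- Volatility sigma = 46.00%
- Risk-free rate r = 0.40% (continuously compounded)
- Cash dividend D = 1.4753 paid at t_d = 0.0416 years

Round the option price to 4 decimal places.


PV(D) = D * exp(-r * t_d) = 1.4753 * 0.99983361 = 1.47505453
S_0' = S_0 - PV(D) = 89.6700 - 1.47505453 = 88.19494547
d1 = (ln(S_0'/K) + (r + sigma^2/2)*T) / (sigma*sqrt(T)) = 0.27889110
d2 = d1 - sigma*sqrt(T) = 0.14612710
exp(-rT) = 0.99966686
N(-d1) = 0.39016420; N(-d2) = 0.44191053
P = K * exp(-rT) * N(-d2) - S_0' * N(-d1) = 85.7700 * 0.99966686 * 0.44191053 - 88.19494547 * 0.39016420 = 3.4795

Answer: Price = 3.4795


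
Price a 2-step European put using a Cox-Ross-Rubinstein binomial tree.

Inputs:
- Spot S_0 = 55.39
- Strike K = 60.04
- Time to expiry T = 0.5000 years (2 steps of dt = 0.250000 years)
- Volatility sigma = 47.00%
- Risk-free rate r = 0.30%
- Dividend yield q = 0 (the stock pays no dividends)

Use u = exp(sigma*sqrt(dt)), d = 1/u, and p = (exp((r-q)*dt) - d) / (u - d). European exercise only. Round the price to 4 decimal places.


Answer: Price = V(0,0) = 10.1637

Derivation:
dt = T/N = 0.250000
u = exp(sigma*sqrt(dt)) = 1.264909; d = 1/u = 0.790571
p = (exp((r-q)*dt) - d) / (u - d) = 0.443101
Discount per step: exp(-r*dt) = 0.999250
Stock lattice S(k, i) with i counting down-moves:
  k=0: S(0,0) = 55.3900
  k=1: S(1,0) = 70.0633; S(1,1) = 43.7897
  k=2: S(2,0) = 88.6237; S(2,1) = 55.3900; S(2,2) = 34.6189
Terminal payoffs V(N, i) = max(K - S_T, 0):
  V(2,0) = 0.000000; V(2,1) = 4.650000; V(2,2) = 25.421124
Backward induction: V(k, i) = exp(-r*dt) * [p * V(k+1, i) + (1-p) * V(k+1, i+1)].
  V(1,0) = exp(-r*dt) * [p*0.000000 + (1-p)*4.650000] = 2.587641
  V(1,1) = exp(-r*dt) * [p*4.650000 + (1-p)*25.421124] = 16.205268
  V(0,0) = exp(-r*dt) * [p*2.587641 + (1-p)*16.205268] = 10.163663


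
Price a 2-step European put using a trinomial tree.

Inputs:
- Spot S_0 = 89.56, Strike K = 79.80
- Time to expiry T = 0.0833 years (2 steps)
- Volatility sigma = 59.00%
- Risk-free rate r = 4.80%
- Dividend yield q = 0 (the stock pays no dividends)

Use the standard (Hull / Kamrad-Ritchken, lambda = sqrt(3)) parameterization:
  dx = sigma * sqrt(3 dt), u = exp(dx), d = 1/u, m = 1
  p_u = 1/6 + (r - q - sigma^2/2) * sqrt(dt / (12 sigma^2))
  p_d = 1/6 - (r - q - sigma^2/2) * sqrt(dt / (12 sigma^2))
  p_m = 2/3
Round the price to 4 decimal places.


dt = T/N = 0.041650; dx = sigma*sqrt(3*dt) = 0.208555
u = exp(dx) = 1.231896; d = 1/u = 0.811757
p_u = 0.154080, p_m = 0.666667, p_d = 0.179253
Discount per step: exp(-r*dt) = 0.998003
Stock lattice S(k, j) with j the centered position index:
  k=0: S(0,+0) = 89.5600
  k=1: S(1,-1) = 72.7009; S(1,+0) = 89.5600; S(1,+1) = 110.3286
  k=2: S(2,-2) = 59.0154; S(2,-1) = 72.7009; S(2,+0) = 89.5600; S(2,+1) = 110.3286; S(2,+2) = 135.9135
Terminal payoffs V(N, j) = max(K - S_T, 0):
  V(2,-2) = 20.784552; V(2,-1) = 7.099082; V(2,+0) = 0.000000; V(2,+1) = 0.000000; V(2,+2) = 0.000000
Backward induction: V(k, j) = exp(-r*dt) * [p_u * V(k+1, j+1) + p_m * V(k+1, j) + p_d * V(k+1, j-1)]
  V(1,-1) = exp(-r*dt) * [p_u*0.000000 + p_m*7.099082 + p_d*20.784552] = 8.441526
  V(1,+0) = exp(-r*dt) * [p_u*0.000000 + p_m*0.000000 + p_d*7.099082] = 1.269992
  V(1,+1) = exp(-r*dt) * [p_u*0.000000 + p_m*0.000000 + p_d*0.000000] = 0.000000
  V(0,+0) = exp(-r*dt) * [p_u*0.000000 + p_m*1.269992 + p_d*8.441526] = 2.355119

Answer: Price = V(0,0) = 2.3551


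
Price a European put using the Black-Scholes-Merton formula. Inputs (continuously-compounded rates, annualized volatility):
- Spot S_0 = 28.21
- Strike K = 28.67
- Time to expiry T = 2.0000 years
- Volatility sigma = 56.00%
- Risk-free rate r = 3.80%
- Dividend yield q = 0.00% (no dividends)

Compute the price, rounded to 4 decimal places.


d1 = (ln(S/K) + (r - q + 0.5*sigma^2) * T) / (sigma * sqrt(T)) = 0.47152058
d2 = d1 - sigma * sqrt(T) = -0.32043902
exp(-rT) = 0.92681621; exp(-qT) = 1.00000000
P = K * exp(-rT) * N(-d2) - S_0 * exp(-qT) * N(-d1)
N(-d1) = 0.31863451; N(-d2) = 0.62568222
P = 28.6700 * 0.92681621 * 0.62568222 - 28.2100 * 1.00000000 * 0.31863451 = 7.6368

Answer: Price = 7.6368


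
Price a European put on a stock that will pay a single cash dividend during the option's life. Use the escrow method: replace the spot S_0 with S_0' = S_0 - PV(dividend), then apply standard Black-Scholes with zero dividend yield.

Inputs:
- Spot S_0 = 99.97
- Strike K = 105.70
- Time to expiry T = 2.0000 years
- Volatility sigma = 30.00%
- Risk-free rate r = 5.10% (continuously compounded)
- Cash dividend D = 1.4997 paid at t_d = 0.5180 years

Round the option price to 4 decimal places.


Answer: Price = 14.8070

Derivation:
PV(D) = D * exp(-r * t_d) = 1.4997 * 0.97392790 = 1.46059968
S_0' = S_0 - PV(D) = 99.9700 - 1.46059968 = 98.50940032
d1 = (ln(S_0'/K) + (r + sigma^2/2)*T) / (sigma*sqrt(T)) = 0.28648923
d2 = d1 - sigma*sqrt(T) = -0.13777484
exp(-rT) = 0.90302955
N(-d1) = 0.38725172; N(-d2) = 0.55479082
P = K * exp(-rT) * N(-d2) - S_0' * N(-d1) = 105.7000 * 0.90302955 * 0.55479082 - 98.50940032 * 0.38725172 = 14.8070


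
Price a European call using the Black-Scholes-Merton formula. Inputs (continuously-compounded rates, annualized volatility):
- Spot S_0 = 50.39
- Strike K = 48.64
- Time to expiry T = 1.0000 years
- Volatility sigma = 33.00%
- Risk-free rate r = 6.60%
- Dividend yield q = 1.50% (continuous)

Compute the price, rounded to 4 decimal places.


Answer: Price = 8.4999

Derivation:
d1 = (ln(S/K) + (r - q + 0.5*sigma^2) * T) / (sigma * sqrt(T)) = 0.42665608
d2 = d1 - sigma * sqrt(T) = 0.09665608
exp(-rT) = 0.93613086; exp(-qT) = 0.98511194
C = S_0 * exp(-qT) * N(d1) - K * exp(-rT) * N(d2)
N(d1) = 0.66518508; N(d2) = 0.53850024
C = 50.3900 * 0.98511194 * 0.66518508 - 48.6400 * 0.93613086 * 0.53850024 = 8.4999


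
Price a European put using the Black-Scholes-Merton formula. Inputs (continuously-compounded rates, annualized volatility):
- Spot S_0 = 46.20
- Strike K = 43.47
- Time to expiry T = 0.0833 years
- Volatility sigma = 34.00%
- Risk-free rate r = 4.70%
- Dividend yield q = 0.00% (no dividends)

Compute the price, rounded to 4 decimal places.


d1 = (ln(S/K) + (r - q + 0.5*sigma^2) * T) / (sigma * sqrt(T)) = 0.70965713
d2 = d1 - sigma * sqrt(T) = 0.61152722
exp(-rT) = 0.99609255; exp(-qT) = 1.00000000
P = K * exp(-rT) * N(-d2) - S_0 * exp(-qT) * N(-d1)
N(-d1) = 0.23895839; N(-d2) = 0.27042530
P = 43.4700 * 0.99609255 * 0.27042530 - 46.2000 * 1.00000000 * 0.23895839 = 0.6696

Answer: Price = 0.6696


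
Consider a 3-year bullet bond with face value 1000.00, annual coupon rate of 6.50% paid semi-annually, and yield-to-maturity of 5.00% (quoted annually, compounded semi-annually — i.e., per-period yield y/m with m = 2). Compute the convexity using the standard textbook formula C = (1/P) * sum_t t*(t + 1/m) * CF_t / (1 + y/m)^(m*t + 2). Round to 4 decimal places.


Coupon per period c = face * coupon_rate / m = 32.500000
Periods per year m = 2; per-period yield y/m = 0.025000
Number of cashflows N = 6
Cashflows (t years, CF_t, discount factor 1/(1+y/m)^(m*t), PV):
  t = 0.5000: CF_t = 32.500000, DF = 0.975610, PV = 31.707317
  t = 1.0000: CF_t = 32.500000, DF = 0.951814, PV = 30.933968
  t = 1.5000: CF_t = 32.500000, DF = 0.928599, PV = 30.179481
  t = 2.0000: CF_t = 32.500000, DF = 0.905951, PV = 29.443396
  t = 2.5000: CF_t = 32.500000, DF = 0.883854, PV = 28.725264
  t = 3.0000: CF_t = 1032.500000, DF = 0.862297, PV = 890.321514
Price P = sum_t PV_t = 1041.310940
Convexity numerator sum_t t*(t + 1/m) * CF_t / (1+y/m)^(m*t + 2):
  t = 0.5000: term = 15.089740
  t = 1.0000: term = 44.165094
  t = 1.5000: term = 86.175793
  t = 2.0000: term = 140.123241
  t = 2.5000: term = 205.058401
  t = 3.0000: term = 8897.918761
Convexity = (1/P) * sum = 9388.531030 / 1041.310940 = 9.016069

Answer: Convexity = 9.0161


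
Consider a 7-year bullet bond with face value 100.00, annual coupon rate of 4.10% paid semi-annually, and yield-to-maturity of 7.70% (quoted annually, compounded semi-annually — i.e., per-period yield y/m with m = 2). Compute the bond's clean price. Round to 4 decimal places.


Coupon per period c = face * coupon_rate / m = 2.050000
Periods per year m = 2; per-period yield y/m = 0.038500
Number of cashflows N = 14
Cashflows (t years, CF_t, discount factor 1/(1+y/m)^(m*t), PV):
  t = 0.5000: CF_t = 2.050000, DF = 0.962927, PV = 1.974001
  t = 1.0000: CF_t = 2.050000, DF = 0.927229, PV = 1.900819
  t = 1.5000: CF_t = 2.050000, DF = 0.892854, PV = 1.830351
  t = 2.0000: CF_t = 2.050000, DF = 0.859754, PV = 1.762495
  t = 2.5000: CF_t = 2.050000, DF = 0.827880, PV = 1.697154
  t = 3.0000: CF_t = 2.050000, DF = 0.797188, PV = 1.634236
  t = 3.5000: CF_t = 2.050000, DF = 0.767635, PV = 1.573651
  t = 4.0000: CF_t = 2.050000, DF = 0.739176, PV = 1.515311
  t = 4.5000: CF_t = 2.050000, DF = 0.711773, PV = 1.459135
  t = 5.0000: CF_t = 2.050000, DF = 0.685386, PV = 1.405041
  t = 5.5000: CF_t = 2.050000, DF = 0.659977, PV = 1.352952
  t = 6.0000: CF_t = 2.050000, DF = 0.635509, PV = 1.302794
  t = 6.5000: CF_t = 2.050000, DF = 0.611949, PV = 1.254496
  t = 7.0000: CF_t = 102.050000, DF = 0.589263, PV = 60.134264
Price P = sum_t PV_t = 80.796700

Answer: Price = 80.7967


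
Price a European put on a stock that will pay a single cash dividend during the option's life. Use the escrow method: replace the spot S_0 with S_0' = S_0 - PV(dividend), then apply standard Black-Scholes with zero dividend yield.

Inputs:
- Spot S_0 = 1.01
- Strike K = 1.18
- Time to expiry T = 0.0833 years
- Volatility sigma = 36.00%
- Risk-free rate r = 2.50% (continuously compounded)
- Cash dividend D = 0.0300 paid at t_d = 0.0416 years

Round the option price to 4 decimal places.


PV(D) = D * exp(-r * t_d) = 0.0300 * 0.99896054 = 0.02996882
S_0' = S_0 - PV(D) = 1.0100 - 0.02996882 = 0.98003118
d1 = (ln(S_0'/K) + (r + sigma^2/2)*T) / (sigma*sqrt(T)) = -1.71512134
d2 = d1 - sigma*sqrt(T) = -1.81902360
exp(-rT) = 0.99791967
N(-d1) = 0.95683851; N(-d2) = 0.96554609
P = K * exp(-rT) * N(-d2) - S_0' * N(-d1) = 1.1800 * 0.99791967 * 0.96554609 - 0.98003118 * 0.95683851 = 0.1992

Answer: Price = 0.1992


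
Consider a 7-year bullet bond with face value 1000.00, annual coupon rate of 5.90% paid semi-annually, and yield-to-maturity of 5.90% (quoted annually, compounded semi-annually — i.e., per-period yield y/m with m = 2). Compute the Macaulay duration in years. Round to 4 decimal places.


Coupon per period c = face * coupon_rate / m = 29.500000
Periods per year m = 2; per-period yield y/m = 0.029500
Number of cashflows N = 14
Cashflows (t years, CF_t, discount factor 1/(1+y/m)^(m*t), PV):
  t = 0.5000: CF_t = 29.500000, DF = 0.971345, PV = 28.654687
  t = 1.0000: CF_t = 29.500000, DF = 0.943512, PV = 27.833596
  t = 1.5000: CF_t = 29.500000, DF = 0.916476, PV = 27.036033
  t = 2.0000: CF_t = 29.500000, DF = 0.890214, PV = 26.261324
  t = 2.5000: CF_t = 29.500000, DF = 0.864706, PV = 25.508814
  t = 3.0000: CF_t = 29.500000, DF = 0.839928, PV = 24.777867
  t = 3.5000: CF_t = 29.500000, DF = 0.815860, PV = 24.067865
  t = 4.0000: CF_t = 29.500000, DF = 0.792482, PV = 23.378207
  t = 4.5000: CF_t = 29.500000, DF = 0.769773, PV = 22.708312
  t = 5.0000: CF_t = 29.500000, DF = 0.747716, PV = 22.057613
  t = 5.5000: CF_t = 29.500000, DF = 0.726290, PV = 21.425559
  t = 6.0000: CF_t = 29.500000, DF = 0.705479, PV = 20.811616
  t = 6.5000: CF_t = 29.500000, DF = 0.685263, PV = 20.215266
  t = 7.0000: CF_t = 1029.500000, DF = 0.665627, PV = 685.263244
Price P = sum_t PV_t = 1000.000000
Macaulay numerator sum_t t * PV_t:
  t * PV_t at t = 0.5000: 14.327343
  t * PV_t at t = 1.0000: 27.833596
  t * PV_t at t = 1.5000: 40.554049
  t * PV_t at t = 2.0000: 52.522647
  t * PV_t at t = 2.5000: 63.772034
  t * PV_t at t = 3.0000: 74.333600
  t * PV_t at t = 3.5000: 84.237526
  t * PV_t at t = 4.0000: 93.512830
  t * PV_t at t = 4.5000: 102.187405
  t * PV_t at t = 5.0000: 110.288063
  t * PV_t at t = 5.5000: 117.840573
  t * PV_t at t = 6.0000: 124.869696
  t * PV_t at t = 6.5000: 131.399227
  t * PV_t at t = 7.0000: 4796.842705
Macaulay duration D = (sum_t t * PV_t) / P = 5834.521295 / 1000.000000 = 5.834521

Answer: Macaulay duration = 5.8345 years


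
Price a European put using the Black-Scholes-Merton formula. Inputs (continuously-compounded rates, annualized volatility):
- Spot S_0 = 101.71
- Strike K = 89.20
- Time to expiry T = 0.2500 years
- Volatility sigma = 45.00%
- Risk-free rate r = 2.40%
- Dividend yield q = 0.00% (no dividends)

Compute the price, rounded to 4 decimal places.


d1 = (ln(S/K) + (r - q + 0.5*sigma^2) * T) / (sigma * sqrt(T)) = 0.72247594
d2 = d1 - sigma * sqrt(T) = 0.49747594
exp(-rT) = 0.99401796; exp(-qT) = 1.00000000
P = K * exp(-rT) * N(-d2) - S_0 * exp(-qT) * N(-d1)
N(-d1) = 0.23500096; N(-d2) = 0.30942673
P = 89.2000 * 0.99401796 * 0.30942673 - 101.7100 * 1.00000000 * 0.23500096 = 3.5338

Answer: Price = 3.5338


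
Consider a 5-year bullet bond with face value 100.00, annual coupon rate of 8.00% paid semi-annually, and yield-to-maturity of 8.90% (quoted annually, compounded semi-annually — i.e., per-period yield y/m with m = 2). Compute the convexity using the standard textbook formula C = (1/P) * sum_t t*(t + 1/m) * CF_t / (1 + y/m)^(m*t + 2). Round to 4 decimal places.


Answer: Convexity = 19.9102

Derivation:
Coupon per period c = face * coupon_rate / m = 4.000000
Periods per year m = 2; per-period yield y/m = 0.044500
Number of cashflows N = 10
Cashflows (t years, CF_t, discount factor 1/(1+y/m)^(m*t), PV):
  t = 0.5000: CF_t = 4.000000, DF = 0.957396, PV = 3.829584
  t = 1.0000: CF_t = 4.000000, DF = 0.916607, PV = 3.666428
  t = 1.5000: CF_t = 4.000000, DF = 0.877556, PV = 3.510223
  t = 2.0000: CF_t = 4.000000, DF = 0.840168, PV = 3.360673
  t = 2.5000: CF_t = 4.000000, DF = 0.804374, PV = 3.217494
  t = 3.0000: CF_t = 4.000000, DF = 0.770104, PV = 3.080416
  t = 3.5000: CF_t = 4.000000, DF = 0.737294, PV = 2.949177
  t = 4.0000: CF_t = 4.000000, DF = 0.705883, PV = 2.823530
  t = 4.5000: CF_t = 4.000000, DF = 0.675809, PV = 2.703236
  t = 5.0000: CF_t = 104.000000, DF = 0.647017, PV = 67.289747
Price P = sum_t PV_t = 96.430507
Convexity numerator sum_t t*(t + 1/m) * CF_t / (1+y/m)^(m*t + 2):
  t = 0.5000: term = 1.755111
  t = 1.0000: term = 5.041009
  t = 1.5000: term = 9.652483
  t = 2.0000: term = 15.402078
  t = 2.5000: term = 22.118830
  t = 3.0000: term = 29.647067
  t = 3.5000: term = 37.845307
  t = 4.0000: term = 46.585210
  t = 4.5000: term = 55.750610
  t = 5.0000: term = 1696.151737
Convexity = (1/P) * sum = 1919.949440 / 96.430507 = 19.910187


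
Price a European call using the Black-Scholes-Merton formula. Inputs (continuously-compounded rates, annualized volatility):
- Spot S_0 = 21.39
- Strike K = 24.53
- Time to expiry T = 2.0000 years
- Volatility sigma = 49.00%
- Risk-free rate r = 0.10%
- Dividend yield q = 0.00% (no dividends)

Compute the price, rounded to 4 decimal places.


Answer: Price = 4.7832

Derivation:
d1 = (ln(S/K) + (r - q + 0.5*sigma^2) * T) / (sigma * sqrt(T)) = 0.15170567
d2 = d1 - sigma * sqrt(T) = -0.54125898
exp(-rT) = 0.99800200; exp(-qT) = 1.00000000
C = S_0 * exp(-qT) * N(d1) - K * exp(-rT) * N(d2)
N(d1) = 0.56029046; N(d2) = 0.29416455
C = 21.3900 * 1.00000000 * 0.56029046 - 24.5300 * 0.99800200 * 0.29416455 = 4.7832


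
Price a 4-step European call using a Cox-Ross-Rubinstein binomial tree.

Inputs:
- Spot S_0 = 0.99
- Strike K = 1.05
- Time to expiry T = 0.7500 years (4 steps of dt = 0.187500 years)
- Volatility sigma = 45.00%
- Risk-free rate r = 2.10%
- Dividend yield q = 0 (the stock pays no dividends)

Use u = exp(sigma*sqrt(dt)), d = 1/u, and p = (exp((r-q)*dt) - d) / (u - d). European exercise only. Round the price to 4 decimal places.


Answer: Price = V(0,0) = 0.1353

Derivation:
dt = T/N = 0.187500
u = exp(sigma*sqrt(dt)) = 1.215136; d = 1/u = 0.822953
p = (exp((r-q)*dt) - d) / (u - d) = 0.461499
Discount per step: exp(-r*dt) = 0.996070
Stock lattice S(k, i) with i counting down-moves:
  k=0: S(0,0) = 0.9900
  k=1: S(1,0) = 1.2030; S(1,1) = 0.8147
  k=2: S(2,0) = 1.4618; S(2,1) = 0.9900; S(2,2) = 0.6705
  k=3: S(3,0) = 1.7763; S(3,1) = 1.2030; S(3,2) = 0.8147; S(3,3) = 0.5518
  k=4: S(4,0) = 2.1584; S(4,1) = 1.4618; S(4,2) = 0.9900; S(4,3) = 0.6705; S(4,4) = 0.4541
Terminal payoffs V(N, i) = max(S_T - K, 0):
  V(4,0) = 1.108411; V(4,1) = 0.411789; V(4,2) = 0.000000; V(4,3) = 0.000000; V(4,4) = 0.000000
Backward induction: V(k, i) = exp(-r*dt) * [p * V(k+1, i) + (1-p) * V(k+1, i+1)].
  V(3,0) = exp(-r*dt) * [p*1.108411 + (1-p)*0.411789] = 0.730398
  V(3,1) = exp(-r*dt) * [p*0.411789 + (1-p)*0.000000] = 0.189294
  V(3,2) = exp(-r*dt) * [p*0.000000 + (1-p)*0.000000] = 0.000000
  V(3,3) = exp(-r*dt) * [p*0.000000 + (1-p)*0.000000] = 0.000000
  V(2,0) = exp(-r*dt) * [p*0.730398 + (1-p)*0.189294] = 0.437288
  V(2,1) = exp(-r*dt) * [p*0.189294 + (1-p)*0.000000] = 0.087016
  V(2,2) = exp(-r*dt) * [p*0.000000 + (1-p)*0.000000] = 0.000000
  V(1,0) = exp(-r*dt) * [p*0.437288 + (1-p)*0.087016] = 0.247689
  V(1,1) = exp(-r*dt) * [p*0.087016 + (1-p)*0.000000] = 0.040000
  V(0,0) = exp(-r*dt) * [p*0.247689 + (1-p)*0.040000] = 0.135314


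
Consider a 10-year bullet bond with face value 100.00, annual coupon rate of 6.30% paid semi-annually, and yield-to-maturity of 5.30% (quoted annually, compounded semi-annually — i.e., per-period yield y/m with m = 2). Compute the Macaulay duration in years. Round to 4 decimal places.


Answer: Macaulay duration = 7.6697 years

Derivation:
Coupon per period c = face * coupon_rate / m = 3.150000
Periods per year m = 2; per-period yield y/m = 0.026500
Number of cashflows N = 20
Cashflows (t years, CF_t, discount factor 1/(1+y/m)^(m*t), PV):
  t = 0.5000: CF_t = 3.150000, DF = 0.974184, PV = 3.068680
  t = 1.0000: CF_t = 3.150000, DF = 0.949035, PV = 2.989459
  t = 1.5000: CF_t = 3.150000, DF = 0.924535, PV = 2.912284
  t = 2.0000: CF_t = 3.150000, DF = 0.900667, PV = 2.837101
  t = 2.5000: CF_t = 3.150000, DF = 0.877415, PV = 2.763858
  t = 3.0000: CF_t = 3.150000, DF = 0.854764, PV = 2.692507
  t = 3.5000: CF_t = 3.150000, DF = 0.832698, PV = 2.622998
  t = 4.0000: CF_t = 3.150000, DF = 0.811201, PV = 2.555283
  t = 4.5000: CF_t = 3.150000, DF = 0.790259, PV = 2.489316
  t = 5.0000: CF_t = 3.150000, DF = 0.769858, PV = 2.425052
  t = 5.5000: CF_t = 3.150000, DF = 0.749983, PV = 2.362447
  t = 6.0000: CF_t = 3.150000, DF = 0.730622, PV = 2.301458
  t = 6.5000: CF_t = 3.150000, DF = 0.711760, PV = 2.242044
  t = 7.0000: CF_t = 3.150000, DF = 0.693385, PV = 2.184164
  t = 7.5000: CF_t = 3.150000, DF = 0.675485, PV = 2.127778
  t = 8.0000: CF_t = 3.150000, DF = 0.658047, PV = 2.072847
  t = 8.5000: CF_t = 3.150000, DF = 0.641059, PV = 2.019335
  t = 9.0000: CF_t = 3.150000, DF = 0.624509, PV = 1.967204
  t = 9.5000: CF_t = 3.150000, DF = 0.608387, PV = 1.916419
  t = 10.0000: CF_t = 103.150000, DF = 0.592681, PV = 61.135034
Price P = sum_t PV_t = 107.685266
Macaulay numerator sum_t t * PV_t:
  t * PV_t at t = 0.5000: 1.534340
  t * PV_t at t = 1.0000: 2.989459
  t * PV_t at t = 1.5000: 4.368426
  t * PV_t at t = 2.0000: 5.674201
  t * PV_t at t = 2.5000: 6.909646
  t * PV_t at t = 3.0000: 8.077521
  t * PV_t at t = 3.5000: 9.180491
  t * PV_t at t = 4.0000: 10.221130
  t * PV_t at t = 4.5000: 11.201920
  t * PV_t at t = 5.0000: 12.125259
  t * PV_t at t = 5.5000: 12.993458
  t * PV_t at t = 6.0000: 13.808750
  t * PV_t at t = 6.5000: 14.573287
  t * PV_t at t = 7.0000: 15.289146
  t * PV_t at t = 7.5000: 15.958333
  t * PV_t at t = 8.0000: 16.582778
  t * PV_t at t = 8.5000: 17.164346
  t * PV_t at t = 9.0000: 17.704836
  t * PV_t at t = 9.5000: 18.205979
  t * PV_t at t = 10.0000: 611.350340
Macaulay duration D = (sum_t t * PV_t) / P = 825.913646 / 107.685266 = 7.669700


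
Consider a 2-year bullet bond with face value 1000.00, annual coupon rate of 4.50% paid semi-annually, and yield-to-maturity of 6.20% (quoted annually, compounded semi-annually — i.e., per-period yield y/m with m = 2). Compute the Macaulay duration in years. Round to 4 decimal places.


Answer: Macaulay duration = 1.9337 years

Derivation:
Coupon per period c = face * coupon_rate / m = 22.500000
Periods per year m = 2; per-period yield y/m = 0.031000
Number of cashflows N = 4
Cashflows (t years, CF_t, discount factor 1/(1+y/m)^(m*t), PV):
  t = 0.5000: CF_t = 22.500000, DF = 0.969932, PV = 21.823472
  t = 1.0000: CF_t = 22.500000, DF = 0.940768, PV = 21.167286
  t = 1.5000: CF_t = 22.500000, DF = 0.912481, PV = 20.530831
  t = 2.0000: CF_t = 1022.500000, DF = 0.885045, PV = 904.958483
Price P = sum_t PV_t = 968.480073
Macaulay numerator sum_t t * PV_t:
  t * PV_t at t = 0.5000: 10.911736
  t * PV_t at t = 1.0000: 21.167286
  t * PV_t at t = 1.5000: 30.796246
  t * PV_t at t = 2.0000: 1809.916966
Macaulay duration D = (sum_t t * PV_t) / P = 1872.792235 / 968.480073 = 1.933744


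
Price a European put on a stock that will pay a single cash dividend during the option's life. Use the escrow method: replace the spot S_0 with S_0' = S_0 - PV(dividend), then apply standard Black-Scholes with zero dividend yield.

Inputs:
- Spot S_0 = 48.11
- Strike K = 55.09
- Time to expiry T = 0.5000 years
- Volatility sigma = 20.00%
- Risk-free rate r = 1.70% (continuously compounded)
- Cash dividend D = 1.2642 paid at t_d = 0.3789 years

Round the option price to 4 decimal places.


Answer: Price = 8.2747

Derivation:
PV(D) = D * exp(-r * t_d) = 1.2642 * 0.99357940 = 1.25608308
S_0' = S_0 - PV(D) = 48.1100 - 1.25608308 = 46.85391692
d1 = (ln(S_0'/K) + (r + sigma^2/2)*T) / (sigma*sqrt(T)) = -1.01422872
d2 = d1 - sigma*sqrt(T) = -1.15565007
exp(-rT) = 0.99153602
N(-d1) = 0.84476319; N(-d2) = 0.87608784
P = K * exp(-rT) * N(-d2) - S_0' * N(-d1) = 55.0900 * 0.99153602 * 0.87608784 - 46.85391692 * 0.84476319 = 8.2747


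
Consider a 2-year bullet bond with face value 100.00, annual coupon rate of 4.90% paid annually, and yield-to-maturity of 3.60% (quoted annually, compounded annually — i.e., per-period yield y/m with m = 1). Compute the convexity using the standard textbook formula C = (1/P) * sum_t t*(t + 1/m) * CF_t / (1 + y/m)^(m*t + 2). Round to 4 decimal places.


Coupon per period c = face * coupon_rate / m = 4.900000
Periods per year m = 1; per-period yield y/m = 0.036000
Number of cashflows N = 2
Cashflows (t years, CF_t, discount factor 1/(1+y/m)^(m*t), PV):
  t = 1.0000: CF_t = 4.900000, DF = 0.965251, PV = 4.729730
  t = 2.0000: CF_t = 104.900000, DF = 0.931709, PV = 97.736319
Price P = sum_t PV_t = 102.466049
Convexity numerator sum_t t*(t + 1/m) * CF_t / (1+y/m)^(m*t + 2):
  t = 1.0000: term = 8.813468
  t = 2.0000: term = 546.371097
Convexity = (1/P) * sum = 555.184564 / 102.466049 = 5.418229

Answer: Convexity = 5.4182


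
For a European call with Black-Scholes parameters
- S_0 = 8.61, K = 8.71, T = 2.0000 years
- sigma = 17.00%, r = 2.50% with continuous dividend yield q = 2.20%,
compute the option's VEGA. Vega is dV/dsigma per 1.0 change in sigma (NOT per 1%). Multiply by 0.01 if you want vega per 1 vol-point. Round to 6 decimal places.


d1 = 0.0971337094; d2 = -0.1432825962
phi(d1) = 0.3970647108; exp(-qT) = 0.9569539575; exp(-rT) = 0.9512294245
Vega = S * exp(-qT) * phi(d1) * sqrt(T) = 8.6100 * 0.9569539575 * 0.3970647108 * 1.4142135624 = 4.626691

Answer: Vega = 4.626691


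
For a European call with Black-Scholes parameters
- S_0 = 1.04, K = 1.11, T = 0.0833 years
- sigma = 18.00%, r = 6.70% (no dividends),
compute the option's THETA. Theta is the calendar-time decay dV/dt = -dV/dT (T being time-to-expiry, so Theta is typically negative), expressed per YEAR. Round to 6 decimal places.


Answer: Theta = -0.077977

Derivation:
d1 = -1.1204518782; d2 = -1.1724030091
phi(d1) = 0.2129613173; exp(-qT) = 1.0000000000; exp(-rT) = 0.9944344454
Theta = -S*exp(-qT)*phi(d1)*sigma/(2*sqrt(T)) - r*K*exp(-rT)*N(d2) + q*S*exp(-qT)*N(d1)
N(d1) = 0.1312606241; N(d2) = 0.1205176460; sqrt(T) = 0.2886173938
Term 1 = -1.0400 * 1.0000000000 * 0.2129613173 * 0.1800 / (2 * 0.2886173938) = -0.0690643729
Term 2 = -0.0670 * 1.1100 * 0.9944344454 * 0.1205176460 = -0.0089130138
Term 3 = 0 (no dividend yield, q = 0)
Theta = -0.0690643729 + (-0.0089130138) + (0.0000000000) = -0.077977


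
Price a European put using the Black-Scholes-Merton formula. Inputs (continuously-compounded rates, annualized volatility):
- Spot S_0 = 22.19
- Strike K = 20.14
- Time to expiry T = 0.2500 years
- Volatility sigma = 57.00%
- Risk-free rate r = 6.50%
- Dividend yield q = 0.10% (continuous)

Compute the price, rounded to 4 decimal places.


d1 = (ln(S/K) + (r - q + 0.5*sigma^2) * T) / (sigma * sqrt(T)) = 0.53875912
d2 = d1 - sigma * sqrt(T) = 0.25375912
exp(-rT) = 0.98388132; exp(-qT) = 0.99975003
P = K * exp(-rT) * N(-d2) - S_0 * exp(-qT) * N(-d1)
N(-d1) = 0.29502654; N(-d2) = 0.39984083
P = 20.1400 * 0.98388132 * 0.39984083 - 22.1900 * 0.99975003 * 0.29502654 = 1.3780

Answer: Price = 1.3780
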